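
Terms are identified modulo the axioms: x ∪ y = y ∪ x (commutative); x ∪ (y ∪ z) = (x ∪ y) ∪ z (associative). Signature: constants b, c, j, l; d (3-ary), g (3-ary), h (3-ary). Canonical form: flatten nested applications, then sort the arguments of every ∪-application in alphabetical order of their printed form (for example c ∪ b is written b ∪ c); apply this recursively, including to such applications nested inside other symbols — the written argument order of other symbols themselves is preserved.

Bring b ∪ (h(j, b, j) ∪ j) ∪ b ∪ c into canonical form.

Merge nested applications:  b ∪ h(j, b, j) ∪ j ∪ b ∪ c
Sort:  b ∪ b ∪ c ∪ h(j, b, j) ∪ j

Answer: b ∪ b ∪ c ∪ h(j, b, j) ∪ j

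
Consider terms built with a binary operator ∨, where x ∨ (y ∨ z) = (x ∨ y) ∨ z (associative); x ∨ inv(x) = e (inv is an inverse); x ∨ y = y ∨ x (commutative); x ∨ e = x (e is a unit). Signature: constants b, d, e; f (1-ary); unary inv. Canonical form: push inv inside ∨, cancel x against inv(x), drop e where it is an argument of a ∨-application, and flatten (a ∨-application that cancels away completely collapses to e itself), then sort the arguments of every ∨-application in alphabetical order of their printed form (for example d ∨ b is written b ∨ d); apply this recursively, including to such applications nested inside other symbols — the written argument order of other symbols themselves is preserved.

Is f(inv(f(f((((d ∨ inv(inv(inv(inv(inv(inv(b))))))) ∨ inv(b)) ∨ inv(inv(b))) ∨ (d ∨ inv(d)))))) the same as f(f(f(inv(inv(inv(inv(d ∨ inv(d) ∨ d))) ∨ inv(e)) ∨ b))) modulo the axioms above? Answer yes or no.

Left:  f(inv(f(f((((d ∨ inv(inv(inv(inv(inv(inv(b))))))) ∨ inv(b)) ∨ inv(inv(b))) ∨ (d ∨ inv(d))))))
  Focus inside:  (((d ∨ inv(inv(inv(inv(inv(inv(b))))))) ∨ inv(b)) ∨ inv(inv(b))) ∨ (d ∨ inv(d))
  Push inv inside:  distribute inv over ∨ and collapse double inv
  Collect terms:  d ∨ b
  Sort:  b ∨ d
  Reassemble:  f(inv(f(f(b ∨ d))))
Right:  f(f(f(inv(inv(inv(inv(d ∨ inv(d) ∨ d))) ∨ inv(e)) ∨ b)))
  Descend into:  inv(inv(inv(inv(d ∨ inv(d) ∨ d))) ∨ inv(e)) ∨ b
  Push inv inside:  distribute inv over ∨ and collapse double inv
  Collect:  d ∨ b
  Order the arguments:  b ∨ d
  Rebuild:  f(f(f(b ∨ d)))

Answer: no — f(inv(f(f(b ∨ d)))) vs f(f(f(b ∨ d)))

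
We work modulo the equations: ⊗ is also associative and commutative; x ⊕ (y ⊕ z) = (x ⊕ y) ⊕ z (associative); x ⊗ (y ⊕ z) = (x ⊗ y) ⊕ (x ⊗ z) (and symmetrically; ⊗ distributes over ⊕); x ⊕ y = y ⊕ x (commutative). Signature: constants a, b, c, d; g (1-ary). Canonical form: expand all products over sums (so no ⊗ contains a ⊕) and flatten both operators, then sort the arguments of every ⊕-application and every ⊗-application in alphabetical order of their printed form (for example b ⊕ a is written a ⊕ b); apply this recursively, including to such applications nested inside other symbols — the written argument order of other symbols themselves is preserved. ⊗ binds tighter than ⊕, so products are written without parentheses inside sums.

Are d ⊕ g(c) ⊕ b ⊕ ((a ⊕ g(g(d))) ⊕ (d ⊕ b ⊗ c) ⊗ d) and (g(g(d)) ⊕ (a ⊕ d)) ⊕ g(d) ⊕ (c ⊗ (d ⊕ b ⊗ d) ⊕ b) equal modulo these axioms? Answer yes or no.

Answer: no — a ⊕ b ⊕ b ⊗ c ⊗ d ⊕ d ⊕ d ⊗ d ⊕ g(c) ⊕ g(g(d)) vs a ⊕ b ⊕ b ⊗ c ⊗ d ⊕ c ⊗ d ⊕ d ⊕ g(d) ⊕ g(g(d))

Derivation:
Left:  d ⊕ g(c) ⊕ b ⊕ ((a ⊕ g(g(d))) ⊕ (d ⊕ b ⊗ c) ⊗ d)
  Expand products over sums:  d ⊕ g(c) ⊕ b ⊕ a ⊕ g(g(d)) ⊕ d ⊗ d ⊕ b ⊗ c ⊗ d
  Order the arguments:  a ⊕ b ⊕ b ⊗ c ⊗ d ⊕ d ⊕ d ⊗ d ⊕ g(c) ⊕ g(g(d))
Right:  (g(g(d)) ⊕ (a ⊕ d)) ⊕ g(d) ⊕ (c ⊗ (d ⊕ b ⊗ d) ⊕ b)
  Expand products over sums:  g(g(d)) ⊕ a ⊕ d ⊕ g(d) ⊕ c ⊗ d ⊕ b ⊗ c ⊗ d ⊕ b
  Order the arguments:  a ⊕ b ⊕ b ⊗ c ⊗ d ⊕ c ⊗ d ⊕ d ⊕ g(d) ⊕ g(g(d))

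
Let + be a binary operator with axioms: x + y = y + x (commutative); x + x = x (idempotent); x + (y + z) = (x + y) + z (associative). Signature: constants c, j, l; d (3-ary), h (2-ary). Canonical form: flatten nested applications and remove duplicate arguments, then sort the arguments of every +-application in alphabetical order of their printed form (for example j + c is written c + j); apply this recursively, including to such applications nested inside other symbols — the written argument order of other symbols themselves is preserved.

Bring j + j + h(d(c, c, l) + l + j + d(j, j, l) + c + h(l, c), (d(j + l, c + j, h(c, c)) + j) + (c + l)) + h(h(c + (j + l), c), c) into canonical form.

Simplify inside:  h(d(c, c, l) + l + j + d(j, j, l) + c + h(l, c), (d(j + l, c + j, h(c, c)) + j) + (c + l))  →  h(c + d(c, c, l) + d(j, j, l) + h(l, c) + j + l, c + d(j + l, c + j, h(c, c)) + j + l)
Canonicalize subterm:  h(h(c + (j + l), c), c)  →  h(h(c + j + l, c), c)
Deduplicate:  drop duplicate j
Sort:  h(c + d(c, c, l) + d(j, j, l) + h(l, c) + j + l, c + d(j + l, c + j, h(c, c)) + j + l) + h(h(c + j + l, c), c) + j

Answer: h(c + d(c, c, l) + d(j, j, l) + h(l, c) + j + l, c + d(j + l, c + j, h(c, c)) + j + l) + h(h(c + j + l, c), c) + j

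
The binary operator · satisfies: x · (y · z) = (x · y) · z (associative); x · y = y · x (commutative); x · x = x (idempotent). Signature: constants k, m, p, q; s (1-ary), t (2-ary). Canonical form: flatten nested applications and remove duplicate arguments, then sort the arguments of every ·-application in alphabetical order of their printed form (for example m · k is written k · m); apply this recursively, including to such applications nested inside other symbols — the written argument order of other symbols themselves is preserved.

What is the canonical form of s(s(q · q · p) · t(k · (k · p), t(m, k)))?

Answer: s(s(p · q) · t(k · p, t(m, k)))

Derivation:
Work inside:  s(q · q · p) · t(k · (k · p), t(m, k))
Inside:  s(q · q · p)  →  s(p · q)
Canonicalize subterm:  t(k · (k · p), t(m, k))  →  t(k · p, t(m, k))
Sort:  s(p · q) · t(k · p, t(m, k))
Rebuild:  s(s(p · q) · t(k · p, t(m, k)))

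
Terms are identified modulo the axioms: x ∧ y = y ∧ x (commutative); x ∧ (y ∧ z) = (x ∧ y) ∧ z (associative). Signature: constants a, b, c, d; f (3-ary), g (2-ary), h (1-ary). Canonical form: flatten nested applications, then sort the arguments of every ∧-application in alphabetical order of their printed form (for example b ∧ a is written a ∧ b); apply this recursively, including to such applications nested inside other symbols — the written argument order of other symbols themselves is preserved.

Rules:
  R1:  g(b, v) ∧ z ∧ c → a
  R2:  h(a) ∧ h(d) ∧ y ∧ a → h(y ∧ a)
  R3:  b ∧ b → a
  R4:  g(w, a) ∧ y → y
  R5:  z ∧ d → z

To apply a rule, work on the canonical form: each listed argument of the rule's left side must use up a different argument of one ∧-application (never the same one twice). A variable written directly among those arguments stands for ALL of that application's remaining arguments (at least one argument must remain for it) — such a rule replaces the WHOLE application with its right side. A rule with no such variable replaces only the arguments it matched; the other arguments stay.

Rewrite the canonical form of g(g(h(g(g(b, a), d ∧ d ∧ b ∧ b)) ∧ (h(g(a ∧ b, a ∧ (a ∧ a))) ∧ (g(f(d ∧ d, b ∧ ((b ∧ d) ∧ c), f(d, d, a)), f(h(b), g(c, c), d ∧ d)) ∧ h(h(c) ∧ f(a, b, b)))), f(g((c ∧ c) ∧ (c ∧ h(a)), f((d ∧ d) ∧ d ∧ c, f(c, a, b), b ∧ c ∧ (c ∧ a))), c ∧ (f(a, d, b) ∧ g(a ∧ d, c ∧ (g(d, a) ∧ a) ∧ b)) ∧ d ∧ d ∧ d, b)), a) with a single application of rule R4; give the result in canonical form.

Answer: g(g(g(f(d ∧ d, b ∧ b ∧ c ∧ d, f(d, d, a)), f(h(b), g(c, c), d ∧ d)) ∧ h(f(a, b, b) ∧ h(c)) ∧ h(g(a ∧ b, a ∧ a ∧ a)) ∧ h(g(g(b, a), b ∧ b ∧ d ∧ d)), f(g(c ∧ c ∧ c ∧ h(a), f(c ∧ d ∧ d ∧ d, f(c, a, b), a ∧ b ∧ c ∧ c)), c ∧ d ∧ d ∧ d ∧ f(a, d, b) ∧ g(a ∧ d, a ∧ b ∧ c), b)), a)

Derivation:
Canonical form:  g(g(g(f(d ∧ d, b ∧ b ∧ c ∧ d, f(d, d, a)), f(h(b), g(c, c), d ∧ d)) ∧ h(f(a, b, b) ∧ h(c)) ∧ h(g(a ∧ b, a ∧ a ∧ a)) ∧ h(g(g(b, a), b ∧ b ∧ d ∧ d)), f(g(c ∧ c ∧ c ∧ h(a), f(c ∧ d ∧ d ∧ d, f(c, a, b), a ∧ b ∧ c ∧ c)), c ∧ d ∧ d ∧ d ∧ f(a, d, b) ∧ g(a ∧ d, a ∧ b ∧ c ∧ g(d, a)), b)), a)
R4 matches:  uses g(d, a);  w := d, y := a ∧ b ∧ c
The variable takes the whole remainder — replace the entire application.
New term:  g(g(g(f(d ∧ d, b ∧ b ∧ c ∧ d, f(d, d, a)), f(h(b), g(c, c), d ∧ d)) ∧ h(f(a, b, b) ∧ h(c)) ∧ h(g(a ∧ b, a ∧ a ∧ a)) ∧ h(g(g(b, a), b ∧ b ∧ d ∧ d)), f(g(c ∧ c ∧ c ∧ h(a), f(c ∧ d ∧ d ∧ d, f(c, a, b), a ∧ b ∧ c ∧ c)), c ∧ d ∧ d ∧ d ∧ f(a, d, b) ∧ g(a ∧ d, a ∧ b ∧ c), b)), a)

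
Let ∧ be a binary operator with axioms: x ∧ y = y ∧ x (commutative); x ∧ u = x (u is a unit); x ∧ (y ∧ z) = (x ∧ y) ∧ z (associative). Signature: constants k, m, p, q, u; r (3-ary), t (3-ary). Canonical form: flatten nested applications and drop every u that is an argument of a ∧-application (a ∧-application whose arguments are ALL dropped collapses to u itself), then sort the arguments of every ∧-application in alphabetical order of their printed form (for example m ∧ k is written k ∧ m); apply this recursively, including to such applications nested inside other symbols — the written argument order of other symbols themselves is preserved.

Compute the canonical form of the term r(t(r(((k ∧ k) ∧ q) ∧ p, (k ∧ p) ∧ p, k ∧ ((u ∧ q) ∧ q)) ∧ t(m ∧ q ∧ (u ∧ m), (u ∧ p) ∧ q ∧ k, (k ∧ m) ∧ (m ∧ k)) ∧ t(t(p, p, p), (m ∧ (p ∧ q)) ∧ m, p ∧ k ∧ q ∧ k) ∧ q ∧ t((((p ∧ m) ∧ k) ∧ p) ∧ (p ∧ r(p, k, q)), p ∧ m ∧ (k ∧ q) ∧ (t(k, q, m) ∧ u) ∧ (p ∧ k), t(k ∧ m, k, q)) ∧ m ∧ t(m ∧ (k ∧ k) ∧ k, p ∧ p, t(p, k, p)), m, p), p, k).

Descend into:  r(((k ∧ k) ∧ q) ∧ p, (k ∧ p) ∧ p, k ∧ ((u ∧ q) ∧ q)) ∧ t(m ∧ q ∧ (u ∧ m), (u ∧ p) ∧ q ∧ k, (k ∧ m) ∧ (m ∧ k)) ∧ t(t(p, p, p), (m ∧ (p ∧ q)) ∧ m, p ∧ k ∧ q ∧ k) ∧ q ∧ t((((p ∧ m) ∧ k) ∧ p) ∧ (p ∧ r(p, k, q)), p ∧ m ∧ (k ∧ q) ∧ (t(k, q, m) ∧ u) ∧ (p ∧ k), t(k ∧ m, k, q)) ∧ m ∧ t(m ∧ (k ∧ k) ∧ k, p ∧ p, t(p, k, p))
Canonicalize subterm:  r(((k ∧ k) ∧ q) ∧ p, (k ∧ p) ∧ p, k ∧ ((u ∧ q) ∧ q))  →  r(k ∧ k ∧ p ∧ q, k ∧ p ∧ p, k ∧ q ∧ q)
Canonicalize subterm:  t(m ∧ q ∧ (u ∧ m), (u ∧ p) ∧ q ∧ k, (k ∧ m) ∧ (m ∧ k))  →  t(m ∧ m ∧ q, k ∧ p ∧ q, k ∧ k ∧ m ∧ m)
Simplify inside:  t(t(p, p, p), (m ∧ (p ∧ q)) ∧ m, p ∧ k ∧ q ∧ k)  →  t(t(p, p, p), m ∧ m ∧ p ∧ q, k ∧ k ∧ p ∧ q)
Sort arguments:  m ∧ q ∧ r(k ∧ k ∧ p ∧ q, k ∧ p ∧ p, k ∧ q ∧ q) ∧ t(k ∧ k ∧ k ∧ m, p ∧ p, t(p, k, p)) ∧ t(k ∧ m ∧ p ∧ p ∧ p ∧ r(p, k, q), k ∧ k ∧ m ∧ p ∧ p ∧ q ∧ t(k, q, m), t(k ∧ m, k, q)) ∧ t(m ∧ m ∧ q, k ∧ p ∧ q, k ∧ k ∧ m ∧ m) ∧ t(t(p, p, p), m ∧ m ∧ p ∧ q, k ∧ k ∧ p ∧ q)
Reassemble:  r(t(m ∧ q ∧ r(k ∧ k ∧ p ∧ q, k ∧ p ∧ p, k ∧ q ∧ q) ∧ t(k ∧ k ∧ k ∧ m, p ∧ p, t(p, k, p)) ∧ t(k ∧ m ∧ p ∧ p ∧ p ∧ r(p, k, q), k ∧ k ∧ m ∧ p ∧ p ∧ q ∧ t(k, q, m), t(k ∧ m, k, q)) ∧ t(m ∧ m ∧ q, k ∧ p ∧ q, k ∧ k ∧ m ∧ m) ∧ t(t(p, p, p), m ∧ m ∧ p ∧ q, k ∧ k ∧ p ∧ q), m, p), p, k)

Answer: r(t(m ∧ q ∧ r(k ∧ k ∧ p ∧ q, k ∧ p ∧ p, k ∧ q ∧ q) ∧ t(k ∧ k ∧ k ∧ m, p ∧ p, t(p, k, p)) ∧ t(k ∧ m ∧ p ∧ p ∧ p ∧ r(p, k, q), k ∧ k ∧ m ∧ p ∧ p ∧ q ∧ t(k, q, m), t(k ∧ m, k, q)) ∧ t(m ∧ m ∧ q, k ∧ p ∧ q, k ∧ k ∧ m ∧ m) ∧ t(t(p, p, p), m ∧ m ∧ p ∧ q, k ∧ k ∧ p ∧ q), m, p), p, k)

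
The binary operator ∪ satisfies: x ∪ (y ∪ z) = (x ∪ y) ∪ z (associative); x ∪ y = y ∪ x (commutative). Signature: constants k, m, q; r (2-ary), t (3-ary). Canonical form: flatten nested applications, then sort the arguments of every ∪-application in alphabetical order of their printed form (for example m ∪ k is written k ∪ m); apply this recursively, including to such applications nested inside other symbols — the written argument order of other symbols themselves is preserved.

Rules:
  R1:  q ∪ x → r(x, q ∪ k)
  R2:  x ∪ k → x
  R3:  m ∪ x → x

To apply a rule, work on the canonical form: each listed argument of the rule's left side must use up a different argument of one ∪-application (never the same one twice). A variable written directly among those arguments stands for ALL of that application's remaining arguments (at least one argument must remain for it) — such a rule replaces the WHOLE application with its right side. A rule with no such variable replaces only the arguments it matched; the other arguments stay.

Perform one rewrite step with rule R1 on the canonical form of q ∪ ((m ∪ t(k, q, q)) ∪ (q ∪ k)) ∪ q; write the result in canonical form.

Canonical form:  k ∪ m ∪ q ∪ q ∪ q ∪ t(k, q, q)
Apply R1:  consuming q;  x := k ∪ m ∪ q ∪ q ∪ t(k, q, q)
Every leftover argument binds to the variable; the entire application is replaced.
New term:  r(k ∪ m ∪ q ∪ q ∪ t(k, q, q), k ∪ q)

Answer: r(k ∪ m ∪ q ∪ q ∪ t(k, q, q), k ∪ q)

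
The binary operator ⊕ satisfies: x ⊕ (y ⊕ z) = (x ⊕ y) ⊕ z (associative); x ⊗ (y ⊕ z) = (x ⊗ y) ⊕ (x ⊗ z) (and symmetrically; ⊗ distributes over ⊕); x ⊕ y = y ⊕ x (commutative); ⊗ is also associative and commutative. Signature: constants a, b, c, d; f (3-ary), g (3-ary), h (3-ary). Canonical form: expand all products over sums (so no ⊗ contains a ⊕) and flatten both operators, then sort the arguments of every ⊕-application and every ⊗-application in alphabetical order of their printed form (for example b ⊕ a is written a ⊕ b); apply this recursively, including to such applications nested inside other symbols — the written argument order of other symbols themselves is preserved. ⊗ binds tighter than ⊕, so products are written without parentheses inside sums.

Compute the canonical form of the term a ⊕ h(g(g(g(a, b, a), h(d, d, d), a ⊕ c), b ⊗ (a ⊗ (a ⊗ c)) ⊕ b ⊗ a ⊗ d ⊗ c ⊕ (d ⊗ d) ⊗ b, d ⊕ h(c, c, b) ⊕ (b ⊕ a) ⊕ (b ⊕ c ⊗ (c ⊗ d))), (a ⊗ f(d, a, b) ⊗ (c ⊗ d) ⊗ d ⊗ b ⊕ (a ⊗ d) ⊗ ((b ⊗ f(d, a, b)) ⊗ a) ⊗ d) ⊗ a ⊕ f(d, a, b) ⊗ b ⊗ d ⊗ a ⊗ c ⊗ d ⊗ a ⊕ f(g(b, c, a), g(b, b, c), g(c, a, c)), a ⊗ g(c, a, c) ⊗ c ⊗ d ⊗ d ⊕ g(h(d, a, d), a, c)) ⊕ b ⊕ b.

Answer: a ⊕ b ⊕ b ⊕ h(g(g(g(a, b, a), h(d, d, d), a ⊕ c), a ⊗ a ⊗ b ⊗ c ⊕ a ⊗ b ⊗ c ⊗ d ⊕ b ⊗ d ⊗ d, a ⊕ b ⊕ b ⊕ c ⊗ c ⊗ d ⊕ d ⊕ h(c, c, b)), a ⊗ a ⊗ a ⊗ b ⊗ d ⊗ d ⊗ f(d, a, b) ⊕ a ⊗ a ⊗ b ⊗ c ⊗ d ⊗ d ⊗ f(d, a, b) ⊕ a ⊗ a ⊗ b ⊗ c ⊗ d ⊗ d ⊗ f(d, a, b) ⊕ f(g(b, c, a), g(b, b, c), g(c, a, c)), a ⊗ c ⊗ d ⊗ d ⊗ g(c, a, c) ⊕ g(h(d, a, d), a, c))

Derivation:
Expand products over sums:  a ⊕ h(g(g(g(a, b, a), h(d, d, d), a ⊕ c), a ⊗ a ⊗ b ⊗ c ⊕ a ⊗ b ⊗ c ⊗ d ⊕ b ⊗ d ⊗ d, a ⊕ b ⊕ b ⊕ c ⊗ c ⊗ d ⊕ d ⊕ h(c, c, b)), a ⊗ a ⊗ a ⊗ b ⊗ d ⊗ d ⊗ f(d, a, b) ⊕ a ⊗ a ⊗ b ⊗ c ⊗ d ⊗ d ⊗ f(d, a, b) ⊕ a ⊗ a ⊗ b ⊗ c ⊗ d ⊗ d ⊗ f(d, a, b) ⊕ f(g(b, c, a), g(b, b, c), g(c, a, c)), a ⊗ c ⊗ d ⊗ d ⊗ g(c, a, c) ⊕ g(h(d, a, d), a, c)) ⊕ b ⊕ b
Order the arguments:  a ⊕ b ⊕ b ⊕ h(g(g(g(a, b, a), h(d, d, d), a ⊕ c), a ⊗ a ⊗ b ⊗ c ⊕ a ⊗ b ⊗ c ⊗ d ⊕ b ⊗ d ⊗ d, a ⊕ b ⊕ b ⊕ c ⊗ c ⊗ d ⊕ d ⊕ h(c, c, b)), a ⊗ a ⊗ a ⊗ b ⊗ d ⊗ d ⊗ f(d, a, b) ⊕ a ⊗ a ⊗ b ⊗ c ⊗ d ⊗ d ⊗ f(d, a, b) ⊕ a ⊗ a ⊗ b ⊗ c ⊗ d ⊗ d ⊗ f(d, a, b) ⊕ f(g(b, c, a), g(b, b, c), g(c, a, c)), a ⊗ c ⊗ d ⊗ d ⊗ g(c, a, c) ⊕ g(h(d, a, d), a, c))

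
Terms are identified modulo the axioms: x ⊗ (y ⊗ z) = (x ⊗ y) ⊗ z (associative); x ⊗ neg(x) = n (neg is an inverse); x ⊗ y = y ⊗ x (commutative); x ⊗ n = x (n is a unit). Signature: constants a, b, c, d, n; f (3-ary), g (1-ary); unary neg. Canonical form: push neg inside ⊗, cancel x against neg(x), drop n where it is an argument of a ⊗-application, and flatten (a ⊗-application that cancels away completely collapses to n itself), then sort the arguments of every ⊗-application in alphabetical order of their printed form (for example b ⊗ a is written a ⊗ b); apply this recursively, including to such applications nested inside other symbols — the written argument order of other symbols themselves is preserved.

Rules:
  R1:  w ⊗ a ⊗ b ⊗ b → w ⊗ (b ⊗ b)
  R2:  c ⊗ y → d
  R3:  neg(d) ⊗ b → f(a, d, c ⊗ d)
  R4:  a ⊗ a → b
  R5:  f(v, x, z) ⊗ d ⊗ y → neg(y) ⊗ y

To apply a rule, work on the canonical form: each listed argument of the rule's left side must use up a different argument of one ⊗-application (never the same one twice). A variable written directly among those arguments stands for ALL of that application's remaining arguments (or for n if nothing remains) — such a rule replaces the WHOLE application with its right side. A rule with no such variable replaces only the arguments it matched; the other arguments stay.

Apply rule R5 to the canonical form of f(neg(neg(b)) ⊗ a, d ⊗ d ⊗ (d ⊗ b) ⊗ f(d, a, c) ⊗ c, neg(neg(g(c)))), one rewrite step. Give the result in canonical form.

Canonical form:  f(a ⊗ b, b ⊗ c ⊗ d ⊗ d ⊗ d ⊗ f(d, a, c), g(c))
R5 matches:  uses d, f(d, a, c);  v := d, x := a, y := b ⊗ c ⊗ d ⊗ d, z := c
The variable takes the whole remainder — replace the entire application.
New term:  f(a ⊗ b, n, g(c))

Answer: f(a ⊗ b, n, g(c))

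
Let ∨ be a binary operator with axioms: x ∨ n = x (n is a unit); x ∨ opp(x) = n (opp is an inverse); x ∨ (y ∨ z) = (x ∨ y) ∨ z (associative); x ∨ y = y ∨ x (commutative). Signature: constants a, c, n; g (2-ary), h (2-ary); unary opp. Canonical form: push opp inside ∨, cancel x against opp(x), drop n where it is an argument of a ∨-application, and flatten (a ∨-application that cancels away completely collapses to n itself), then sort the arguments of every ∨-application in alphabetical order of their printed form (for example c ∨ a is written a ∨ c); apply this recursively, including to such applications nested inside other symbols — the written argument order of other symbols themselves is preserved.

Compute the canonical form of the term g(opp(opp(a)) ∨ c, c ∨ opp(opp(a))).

Work inside:  c ∨ opp(opp(a))
Push opp inside:  distribute opp over ∨ and collapse double opp
Collect:  c ∨ a
Order the arguments:  a ∨ c
Reassemble:  g(a ∨ c, a ∨ c)

Answer: g(a ∨ c, a ∨ c)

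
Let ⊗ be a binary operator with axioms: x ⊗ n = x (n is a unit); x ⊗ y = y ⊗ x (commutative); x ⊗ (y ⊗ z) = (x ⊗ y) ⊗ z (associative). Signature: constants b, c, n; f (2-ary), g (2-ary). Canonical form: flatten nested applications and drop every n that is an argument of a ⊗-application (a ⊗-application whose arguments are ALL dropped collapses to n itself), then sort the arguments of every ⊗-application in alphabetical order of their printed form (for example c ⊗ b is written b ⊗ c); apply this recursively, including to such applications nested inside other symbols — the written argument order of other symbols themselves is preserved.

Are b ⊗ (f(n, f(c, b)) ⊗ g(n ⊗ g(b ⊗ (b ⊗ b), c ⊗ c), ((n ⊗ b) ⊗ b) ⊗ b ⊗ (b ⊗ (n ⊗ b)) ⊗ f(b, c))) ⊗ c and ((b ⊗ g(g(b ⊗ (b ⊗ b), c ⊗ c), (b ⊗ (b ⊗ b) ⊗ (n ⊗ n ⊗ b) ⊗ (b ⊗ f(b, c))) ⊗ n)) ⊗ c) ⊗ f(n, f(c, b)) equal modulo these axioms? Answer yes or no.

Left:  b ⊗ (f(n, f(c, b)) ⊗ g(n ⊗ g(b ⊗ (b ⊗ b), c ⊗ c), ((n ⊗ b) ⊗ b) ⊗ b ⊗ (b ⊗ (n ⊗ b)) ⊗ f(b, c))) ⊗ c
  Merge nested applications:  b ⊗ f(n, f(c, b)) ⊗ g(n ⊗ g(b ⊗ (b ⊗ b), c ⊗ c), ((n ⊗ b) ⊗ b) ⊗ b ⊗ (b ⊗ (n ⊗ b)) ⊗ f(b, c)) ⊗ c
  Simplify inside:  g(n ⊗ g(b ⊗ (b ⊗ b), c ⊗ c), ((n ⊗ b) ⊗ b) ⊗ b ⊗ (b ⊗ (n ⊗ b)) ⊗ f(b, c))  →  g(g(b ⊗ b ⊗ b, c ⊗ c), b ⊗ b ⊗ b ⊗ b ⊗ b ⊗ f(b, c))
  Order the arguments:  b ⊗ c ⊗ f(n, f(c, b)) ⊗ g(g(b ⊗ b ⊗ b, c ⊗ c), b ⊗ b ⊗ b ⊗ b ⊗ b ⊗ f(b, c))
Right:  ((b ⊗ g(g(b ⊗ (b ⊗ b), c ⊗ c), (b ⊗ (b ⊗ b) ⊗ (n ⊗ n ⊗ b) ⊗ (b ⊗ f(b, c))) ⊗ n)) ⊗ c) ⊗ f(n, f(c, b))
  Merge nested applications:  b ⊗ g(g(b ⊗ (b ⊗ b), c ⊗ c), (b ⊗ (b ⊗ b) ⊗ (n ⊗ n ⊗ b) ⊗ (b ⊗ f(b, c))) ⊗ n) ⊗ c ⊗ f(n, f(c, b))
  Canonicalize subterm:  g(g(b ⊗ (b ⊗ b), c ⊗ c), (b ⊗ (b ⊗ b) ⊗ (n ⊗ n ⊗ b) ⊗ (b ⊗ f(b, c))) ⊗ n)  →  g(g(b ⊗ b ⊗ b, c ⊗ c), b ⊗ b ⊗ b ⊗ b ⊗ b ⊗ f(b, c))
  Sort arguments:  b ⊗ c ⊗ f(n, f(c, b)) ⊗ g(g(b ⊗ b ⊗ b, c ⊗ c), b ⊗ b ⊗ b ⊗ b ⊗ b ⊗ f(b, c))

Answer: yes — both canonical forms are b ⊗ c ⊗ f(n, f(c, b)) ⊗ g(g(b ⊗ b ⊗ b, c ⊗ c), b ⊗ b ⊗ b ⊗ b ⊗ b ⊗ f(b, c))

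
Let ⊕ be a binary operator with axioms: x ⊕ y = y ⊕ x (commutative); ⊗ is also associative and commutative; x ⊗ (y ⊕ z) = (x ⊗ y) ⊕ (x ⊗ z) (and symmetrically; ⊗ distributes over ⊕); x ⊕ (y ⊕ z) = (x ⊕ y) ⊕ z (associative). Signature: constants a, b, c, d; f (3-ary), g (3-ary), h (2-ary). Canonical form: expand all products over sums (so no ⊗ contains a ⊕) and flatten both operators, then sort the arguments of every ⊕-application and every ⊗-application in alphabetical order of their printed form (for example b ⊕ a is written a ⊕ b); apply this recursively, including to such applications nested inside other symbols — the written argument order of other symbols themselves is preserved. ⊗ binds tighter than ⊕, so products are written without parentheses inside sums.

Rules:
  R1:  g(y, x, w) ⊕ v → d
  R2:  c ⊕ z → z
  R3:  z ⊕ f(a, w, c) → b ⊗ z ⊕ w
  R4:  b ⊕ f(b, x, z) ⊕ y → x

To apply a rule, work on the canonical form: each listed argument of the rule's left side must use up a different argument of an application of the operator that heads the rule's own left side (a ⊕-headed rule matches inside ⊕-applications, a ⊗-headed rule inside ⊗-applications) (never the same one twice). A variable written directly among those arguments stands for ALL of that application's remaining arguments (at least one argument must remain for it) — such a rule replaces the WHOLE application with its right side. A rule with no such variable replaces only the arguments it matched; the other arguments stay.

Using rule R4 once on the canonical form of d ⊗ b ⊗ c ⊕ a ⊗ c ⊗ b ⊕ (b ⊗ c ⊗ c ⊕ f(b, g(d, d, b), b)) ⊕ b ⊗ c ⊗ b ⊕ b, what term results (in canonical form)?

Answer: g(d, d, b)

Derivation:
Canonical form:  a ⊗ b ⊗ c ⊕ b ⊕ b ⊗ b ⊗ c ⊕ b ⊗ c ⊗ c ⊕ b ⊗ c ⊗ d ⊕ f(b, g(d, d, b), b)
Apply R4:  consuming b, f(b, g(d, d, b), b);  x := g(d, d, b), y := a ⊗ b ⊗ c ⊕ b ⊗ b ⊗ c ⊕ b ⊗ c ⊗ c ⊕ b ⊗ c ⊗ d, z := b
The extension variable absorbs all remaining arguments, so the whole application is rewritten.
New term:  g(d, d, b)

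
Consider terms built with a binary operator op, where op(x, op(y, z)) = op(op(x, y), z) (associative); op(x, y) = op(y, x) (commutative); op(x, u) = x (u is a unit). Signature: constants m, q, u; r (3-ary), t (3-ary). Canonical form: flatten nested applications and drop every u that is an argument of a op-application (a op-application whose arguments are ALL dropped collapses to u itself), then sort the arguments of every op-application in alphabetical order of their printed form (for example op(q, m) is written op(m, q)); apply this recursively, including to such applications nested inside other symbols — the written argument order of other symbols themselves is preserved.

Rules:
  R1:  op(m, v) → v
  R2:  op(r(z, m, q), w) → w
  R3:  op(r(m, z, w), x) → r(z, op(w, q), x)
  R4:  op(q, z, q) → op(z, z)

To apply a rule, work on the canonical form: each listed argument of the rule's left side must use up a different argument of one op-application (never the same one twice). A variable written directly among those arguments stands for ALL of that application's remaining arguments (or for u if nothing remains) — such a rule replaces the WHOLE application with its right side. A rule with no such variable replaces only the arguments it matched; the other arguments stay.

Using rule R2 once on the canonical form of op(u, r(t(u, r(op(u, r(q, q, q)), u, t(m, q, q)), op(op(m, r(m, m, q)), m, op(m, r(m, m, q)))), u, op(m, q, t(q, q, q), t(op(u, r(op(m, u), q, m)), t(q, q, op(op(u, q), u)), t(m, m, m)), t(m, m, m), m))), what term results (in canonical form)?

Canonical form:  r(t(u, r(r(q, q, q), u, t(m, q, q)), op(m, m, m, r(m, m, q), r(m, m, q))), u, op(m, m, q, t(m, m, m), t(q, q, q), t(r(m, q, m), t(q, q, q), t(m, m, m))))
R2 matches:  uses r(m, m, q);  w := op(m, m, m, r(m, m, q)), z := m
The variable takes the whole remainder — replace the entire application.
Result:  r(t(u, r(r(q, q, q), u, t(m, q, q)), op(m, m, m, r(m, m, q))), u, op(m, m, q, t(m, m, m), t(q, q, q), t(r(m, q, m), t(q, q, q), t(m, m, m))))

Answer: r(t(u, r(r(q, q, q), u, t(m, q, q)), op(m, m, m, r(m, m, q))), u, op(m, m, q, t(m, m, m), t(q, q, q), t(r(m, q, m), t(q, q, q), t(m, m, m))))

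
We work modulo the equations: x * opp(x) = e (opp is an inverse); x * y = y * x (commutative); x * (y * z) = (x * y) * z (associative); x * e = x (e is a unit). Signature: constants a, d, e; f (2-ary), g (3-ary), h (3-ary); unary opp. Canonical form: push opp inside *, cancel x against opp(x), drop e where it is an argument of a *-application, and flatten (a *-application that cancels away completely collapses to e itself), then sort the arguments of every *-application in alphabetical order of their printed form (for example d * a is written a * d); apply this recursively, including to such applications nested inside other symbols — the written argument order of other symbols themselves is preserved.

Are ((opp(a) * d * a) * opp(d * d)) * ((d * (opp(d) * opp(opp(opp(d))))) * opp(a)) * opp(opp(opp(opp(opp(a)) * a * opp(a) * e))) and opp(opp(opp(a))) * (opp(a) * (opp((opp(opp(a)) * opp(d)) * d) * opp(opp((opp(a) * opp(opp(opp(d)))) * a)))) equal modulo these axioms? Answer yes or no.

Left:  ((opp(a) * d * a) * opp(d * d)) * ((d * (opp(d) * opp(opp(opp(d))))) * opp(a)) * opp(opp(opp(opp(opp(a)) * a * opp(a) * e)))
  Push opp inside:  distribute opp over * and collapse double opp
  Combine occurrences:  opp(a) * opp(a) * opp(d) * opp(d)
Right:  opp(opp(opp(a))) * (opp(a) * (opp((opp(opp(a)) * opp(d)) * d) * opp(opp((opp(a) * opp(opp(opp(d)))) * a))))
  Push opp inside:  distribute opp over * and collapse double opp
  Collect terms:  opp(a) * opp(a) * opp(a) * opp(d)

Answer: no — opp(a) * opp(a) * opp(d) * opp(d) vs opp(a) * opp(a) * opp(a) * opp(d)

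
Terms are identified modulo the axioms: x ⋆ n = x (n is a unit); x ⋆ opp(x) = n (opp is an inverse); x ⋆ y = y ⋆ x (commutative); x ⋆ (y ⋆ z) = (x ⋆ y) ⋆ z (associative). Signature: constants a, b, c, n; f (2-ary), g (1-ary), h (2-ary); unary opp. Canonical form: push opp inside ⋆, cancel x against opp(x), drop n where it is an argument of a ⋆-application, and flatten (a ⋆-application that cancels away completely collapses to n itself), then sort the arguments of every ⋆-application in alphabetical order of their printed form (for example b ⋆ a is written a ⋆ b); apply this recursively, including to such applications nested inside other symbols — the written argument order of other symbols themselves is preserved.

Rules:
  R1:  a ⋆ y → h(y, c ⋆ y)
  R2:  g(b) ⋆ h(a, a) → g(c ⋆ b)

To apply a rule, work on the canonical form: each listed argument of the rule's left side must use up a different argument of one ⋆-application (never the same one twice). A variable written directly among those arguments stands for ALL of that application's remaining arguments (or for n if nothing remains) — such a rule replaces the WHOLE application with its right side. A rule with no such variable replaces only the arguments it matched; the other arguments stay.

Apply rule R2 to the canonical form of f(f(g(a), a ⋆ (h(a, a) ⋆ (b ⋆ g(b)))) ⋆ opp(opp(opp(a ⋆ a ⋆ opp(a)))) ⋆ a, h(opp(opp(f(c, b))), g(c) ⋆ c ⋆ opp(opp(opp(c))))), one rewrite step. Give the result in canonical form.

Canonical form:  f(f(g(a), a ⋆ b ⋆ g(b) ⋆ h(a, a)), h(f(c, b), g(c)))
Match R2:  consume g(b), h(a, a)
New term:  f(f(g(a), a ⋆ b ⋆ g(b ⋆ c)), h(f(c, b), g(c)))

Answer: f(f(g(a), a ⋆ b ⋆ g(b ⋆ c)), h(f(c, b), g(c)))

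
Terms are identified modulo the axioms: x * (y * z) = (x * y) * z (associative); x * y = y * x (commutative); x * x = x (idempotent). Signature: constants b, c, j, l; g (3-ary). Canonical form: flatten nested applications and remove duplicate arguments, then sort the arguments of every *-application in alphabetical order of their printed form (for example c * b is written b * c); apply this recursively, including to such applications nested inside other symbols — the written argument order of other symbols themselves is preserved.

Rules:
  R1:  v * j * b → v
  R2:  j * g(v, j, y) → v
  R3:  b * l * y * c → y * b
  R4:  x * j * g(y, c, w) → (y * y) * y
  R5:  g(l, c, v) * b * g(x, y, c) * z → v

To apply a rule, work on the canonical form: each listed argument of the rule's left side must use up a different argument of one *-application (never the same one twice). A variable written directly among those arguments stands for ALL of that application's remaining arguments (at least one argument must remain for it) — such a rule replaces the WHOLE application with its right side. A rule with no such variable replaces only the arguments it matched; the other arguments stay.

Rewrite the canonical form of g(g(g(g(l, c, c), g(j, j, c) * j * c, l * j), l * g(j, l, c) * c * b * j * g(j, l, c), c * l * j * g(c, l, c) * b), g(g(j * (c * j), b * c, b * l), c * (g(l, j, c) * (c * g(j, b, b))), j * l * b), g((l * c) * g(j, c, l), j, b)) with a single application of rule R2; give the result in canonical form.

Answer: g(g(g(g(l, c, c), c * j, j * l), b * c * g(j, l, c) * j * l, b * c * g(c, l, c) * j * l), g(g(c * j, b * c, b * l), c * g(j, b, b) * g(l, j, c), b * j * l), g(c * g(j, c, l) * l, j, b))

Derivation:
Canonical form:  g(g(g(g(l, c, c), c * g(j, j, c) * j, j * l), b * c * g(j, l, c) * j * l, b * c * g(c, l, c) * j * l), g(g(c * j, b * c, b * l), c * g(j, b, b) * g(l, j, c), b * j * l), g(c * g(j, c, l) * l, j, b))
Match R2:  consume g(j, j, c), j;  v := j, y := c
New term:  g(g(g(g(l, c, c), c * j, j * l), b * c * g(j, l, c) * j * l, b * c * g(c, l, c) * j * l), g(g(c * j, b * c, b * l), c * g(j, b, b) * g(l, j, c), b * j * l), g(c * g(j, c, l) * l, j, b))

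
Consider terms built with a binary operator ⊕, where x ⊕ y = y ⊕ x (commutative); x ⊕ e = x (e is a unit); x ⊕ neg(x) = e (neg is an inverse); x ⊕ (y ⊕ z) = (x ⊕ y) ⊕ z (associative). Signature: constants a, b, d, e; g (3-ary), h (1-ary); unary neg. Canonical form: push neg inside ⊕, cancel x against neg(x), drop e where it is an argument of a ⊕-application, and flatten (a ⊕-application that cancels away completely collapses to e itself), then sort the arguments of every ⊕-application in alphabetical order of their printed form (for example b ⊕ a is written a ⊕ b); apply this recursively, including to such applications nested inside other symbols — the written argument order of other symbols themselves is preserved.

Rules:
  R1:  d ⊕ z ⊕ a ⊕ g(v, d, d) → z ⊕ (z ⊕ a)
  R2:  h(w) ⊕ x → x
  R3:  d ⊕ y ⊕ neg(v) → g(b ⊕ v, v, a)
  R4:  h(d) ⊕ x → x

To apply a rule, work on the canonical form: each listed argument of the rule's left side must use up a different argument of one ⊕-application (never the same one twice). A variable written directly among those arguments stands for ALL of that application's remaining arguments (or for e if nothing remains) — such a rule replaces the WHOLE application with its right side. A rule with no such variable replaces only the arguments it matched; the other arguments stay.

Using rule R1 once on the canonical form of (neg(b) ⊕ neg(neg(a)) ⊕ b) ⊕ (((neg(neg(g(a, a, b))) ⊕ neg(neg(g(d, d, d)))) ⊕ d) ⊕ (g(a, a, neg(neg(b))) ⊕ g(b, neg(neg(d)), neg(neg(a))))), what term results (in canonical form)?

Canonical form:  a ⊕ d ⊕ g(a, a, b) ⊕ g(a, a, b) ⊕ g(b, d, a) ⊕ g(d, d, d)
Match R1:  consume a, d, g(d, d, d);  v := d, z := g(a, a, b) ⊕ g(a, a, b) ⊕ g(b, d, a)
Every leftover argument binds to the variable; the entire application is replaced.
Giving:  a ⊕ g(a, a, b) ⊕ g(a, a, b) ⊕ g(a, a, b) ⊕ g(a, a, b) ⊕ g(b, d, a) ⊕ g(b, d, a)

Answer: a ⊕ g(a, a, b) ⊕ g(a, a, b) ⊕ g(a, a, b) ⊕ g(a, a, b) ⊕ g(b, d, a) ⊕ g(b, d, a)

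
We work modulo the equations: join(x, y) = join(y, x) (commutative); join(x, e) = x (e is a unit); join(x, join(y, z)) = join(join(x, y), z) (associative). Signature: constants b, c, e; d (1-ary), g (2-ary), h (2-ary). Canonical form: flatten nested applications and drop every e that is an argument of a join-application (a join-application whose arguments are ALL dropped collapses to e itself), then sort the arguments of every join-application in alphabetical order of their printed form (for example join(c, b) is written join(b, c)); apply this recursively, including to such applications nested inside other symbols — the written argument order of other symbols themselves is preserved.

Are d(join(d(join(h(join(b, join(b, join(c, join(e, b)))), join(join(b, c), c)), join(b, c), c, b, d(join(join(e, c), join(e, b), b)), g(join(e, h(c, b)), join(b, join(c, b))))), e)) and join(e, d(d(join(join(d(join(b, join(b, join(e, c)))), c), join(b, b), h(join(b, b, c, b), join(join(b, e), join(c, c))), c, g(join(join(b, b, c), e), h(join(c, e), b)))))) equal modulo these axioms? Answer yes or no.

Left:  d(join(d(join(h(join(b, join(b, join(c, join(e, b)))), join(join(b, c), c)), join(b, c), c, b, d(join(join(e, c), join(e, b), b)), g(join(e, h(c, b)), join(b, join(c, b))))), e))
  Descend into:  join(d(join(h(join(b, join(b, join(c, join(e, b)))), join(join(b, c), c)), join(b, c), c, b, d(join(join(e, c), join(e, b), b)), g(join(e, h(c, b)), join(b, join(c, b))))), e)
  Simplify inside:  d(join(h(join(b, join(b, join(c, join(e, b)))), join(join(b, c), c)), join(b, c), c, b, d(join(join(e, c), join(e, b), b)), g(join(e, h(c, b)), join(b, join(c, b)))))  →  d(join(b, b, c, c, d(join(b, b, c)), g(h(c, b), join(b, b, c)), h(join(b, b, b, c), join(b, c, c))))
  Drop the unit:  drop e
  Order the arguments:  d(join(b, b, c, c, d(join(b, b, c)), g(h(c, b), join(b, b, c)), h(join(b, b, b, c), join(b, c, c))))
  Put back:  d(d(join(b, b, c, c, d(join(b, b, c)), g(h(c, b), join(b, b, c)), h(join(b, b, b, c), join(b, c, c)))))
Right:  join(e, d(d(join(join(d(join(b, join(b, join(e, c)))), c), join(b, b), h(join(b, b, c, b), join(join(b, e), join(c, c))), c, g(join(join(b, b, c), e), h(join(c, e), b))))))
  Canonicalize subterm:  d(d(join(join(d(join(b, join(b, join(e, c)))), c), join(b, b), h(join(b, b, c, b), join(join(b, e), join(c, c))), c, g(join(join(b, b, c), e), h(join(c, e), b)))))  →  d(d(join(b, b, c, c, d(join(b, b, c)), g(join(b, b, c), h(c, b)), h(join(b, b, b, c), join(b, c, c)))))
  Drop the unit:  drop e
  Sort arguments:  d(d(join(b, b, c, c, d(join(b, b, c)), g(join(b, b, c), h(c, b)), h(join(b, b, b, c), join(b, c, c)))))

Answer: no — d(d(join(b, b, c, c, d(join(b, b, c)), g(h(c, b), join(b, b, c)), h(join(b, b, b, c), join(b, c, c))))) vs d(d(join(b, b, c, c, d(join(b, b, c)), g(join(b, b, c), h(c, b)), h(join(b, b, b, c), join(b, c, c)))))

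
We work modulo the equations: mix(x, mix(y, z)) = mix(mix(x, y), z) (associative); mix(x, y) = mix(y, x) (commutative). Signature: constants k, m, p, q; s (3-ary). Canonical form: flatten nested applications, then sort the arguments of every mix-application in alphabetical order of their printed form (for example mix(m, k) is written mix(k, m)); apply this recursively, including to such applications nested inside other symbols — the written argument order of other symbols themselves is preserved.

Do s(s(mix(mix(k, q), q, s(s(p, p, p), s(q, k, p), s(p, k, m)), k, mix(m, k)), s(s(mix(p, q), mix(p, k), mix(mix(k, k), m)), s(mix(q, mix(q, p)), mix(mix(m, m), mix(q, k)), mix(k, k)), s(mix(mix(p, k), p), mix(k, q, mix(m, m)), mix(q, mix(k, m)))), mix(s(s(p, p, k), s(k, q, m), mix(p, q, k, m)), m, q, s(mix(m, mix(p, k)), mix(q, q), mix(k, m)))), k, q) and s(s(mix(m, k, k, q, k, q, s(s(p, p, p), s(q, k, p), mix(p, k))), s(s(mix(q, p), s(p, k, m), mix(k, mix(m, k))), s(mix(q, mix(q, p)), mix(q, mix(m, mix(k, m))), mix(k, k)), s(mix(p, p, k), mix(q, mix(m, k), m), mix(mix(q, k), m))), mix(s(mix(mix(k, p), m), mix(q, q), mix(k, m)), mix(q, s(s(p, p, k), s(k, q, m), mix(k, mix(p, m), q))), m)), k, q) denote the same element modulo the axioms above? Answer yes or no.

Left:  s(s(mix(mix(k, q), q, s(s(p, p, p), s(q, k, p), s(p, k, m)), k, mix(m, k)), s(s(mix(p, q), mix(p, k), mix(mix(k, k), m)), s(mix(q, mix(q, p)), mix(mix(m, m), mix(q, k)), mix(k, k)), s(mix(mix(p, k), p), mix(k, q, mix(m, m)), mix(q, mix(k, m)))), mix(s(s(p, p, k), s(k, q, m), mix(p, q, k, m)), m, q, s(mix(m, mix(p, k)), mix(q, q), mix(k, m)))), k, q)
  Descend into:  mix(s(s(p, p, k), s(k, q, m), mix(p, q, k, m)), m, q, s(mix(m, mix(p, k)), mix(q, q), mix(k, m)))
  Inside:  s(s(p, p, k), s(k, q, m), mix(p, q, k, m))  →  s(s(p, p, k), s(k, q, m), mix(k, m, p, q))
  Canonicalize subterm:  s(mix(m, mix(p, k)), mix(q, q), mix(k, m))  →  s(mix(k, m, p), mix(q, q), mix(k, m))
  Order the arguments:  mix(m, q, s(mix(k, m, p), mix(q, q), mix(k, m)), s(s(p, p, k), s(k, q, m), mix(k, m, p, q)))
  Reassemble:  s(s(mix(k, k, k, m, q, q, s(s(p, p, p), s(q, k, p), s(p, k, m))), s(s(mix(p, q), mix(k, p), mix(k, k, m)), s(mix(p, q, q), mix(k, m, m, q), mix(k, k)), s(mix(k, p, p), mix(k, m, m, q), mix(k, m, q))), mix(m, q, s(mix(k, m, p), mix(q, q), mix(k, m)), s(s(p, p, k), s(k, q, m), mix(k, m, p, q)))), k, q)
Right:  s(s(mix(m, k, k, q, k, q, s(s(p, p, p), s(q, k, p), mix(p, k))), s(s(mix(q, p), s(p, k, m), mix(k, mix(m, k))), s(mix(q, mix(q, p)), mix(q, mix(m, mix(k, m))), mix(k, k)), s(mix(p, p, k), mix(q, mix(m, k), m), mix(mix(q, k), m))), mix(s(mix(mix(k, p), m), mix(q, q), mix(k, m)), mix(q, s(s(p, p, k), s(k, q, m), mix(k, mix(p, m), q))), m)), k, q)
  Focus inside:  mix(s(mix(mix(k, p), m), mix(q, q), mix(k, m)), mix(q, s(s(p, p, k), s(k, q, m), mix(k, mix(p, m), q))), m)
  Merge nested applications:  mix(s(mix(mix(k, p), m), mix(q, q), mix(k, m)), q, s(s(p, p, k), s(k, q, m), mix(k, mix(p, m), q)), m)
  Inside:  s(mix(mix(k, p), m), mix(q, q), mix(k, m))  →  s(mix(k, m, p), mix(q, q), mix(k, m))
  Simplify inside:  s(s(p, p, k), s(k, q, m), mix(k, mix(p, m), q))  →  s(s(p, p, k), s(k, q, m), mix(k, m, p, q))
  Order the arguments:  mix(m, q, s(mix(k, m, p), mix(q, q), mix(k, m)), s(s(p, p, k), s(k, q, m), mix(k, m, p, q)))
  Rebuild:  s(s(mix(k, k, k, m, q, q, s(s(p, p, p), s(q, k, p), mix(k, p))), s(s(mix(p, q), s(p, k, m), mix(k, k, m)), s(mix(p, q, q), mix(k, m, m, q), mix(k, k)), s(mix(k, p, p), mix(k, m, m, q), mix(k, m, q))), mix(m, q, s(mix(k, m, p), mix(q, q), mix(k, m)), s(s(p, p, k), s(k, q, m), mix(k, m, p, q)))), k, q)

Answer: no — s(s(mix(k, k, k, m, q, q, s(s(p, p, p), s(q, k, p), s(p, k, m))), s(s(mix(p, q), mix(k, p), mix(k, k, m)), s(mix(p, q, q), mix(k, m, m, q), mix(k, k)), s(mix(k, p, p), mix(k, m, m, q), mix(k, m, q))), mix(m, q, s(mix(k, m, p), mix(q, q), mix(k, m)), s(s(p, p, k), s(k, q, m), mix(k, m, p, q)))), k, q) vs s(s(mix(k, k, k, m, q, q, s(s(p, p, p), s(q, k, p), mix(k, p))), s(s(mix(p, q), s(p, k, m), mix(k, k, m)), s(mix(p, q, q), mix(k, m, m, q), mix(k, k)), s(mix(k, p, p), mix(k, m, m, q), mix(k, m, q))), mix(m, q, s(mix(k, m, p), mix(q, q), mix(k, m)), s(s(p, p, k), s(k, q, m), mix(k, m, p, q)))), k, q)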